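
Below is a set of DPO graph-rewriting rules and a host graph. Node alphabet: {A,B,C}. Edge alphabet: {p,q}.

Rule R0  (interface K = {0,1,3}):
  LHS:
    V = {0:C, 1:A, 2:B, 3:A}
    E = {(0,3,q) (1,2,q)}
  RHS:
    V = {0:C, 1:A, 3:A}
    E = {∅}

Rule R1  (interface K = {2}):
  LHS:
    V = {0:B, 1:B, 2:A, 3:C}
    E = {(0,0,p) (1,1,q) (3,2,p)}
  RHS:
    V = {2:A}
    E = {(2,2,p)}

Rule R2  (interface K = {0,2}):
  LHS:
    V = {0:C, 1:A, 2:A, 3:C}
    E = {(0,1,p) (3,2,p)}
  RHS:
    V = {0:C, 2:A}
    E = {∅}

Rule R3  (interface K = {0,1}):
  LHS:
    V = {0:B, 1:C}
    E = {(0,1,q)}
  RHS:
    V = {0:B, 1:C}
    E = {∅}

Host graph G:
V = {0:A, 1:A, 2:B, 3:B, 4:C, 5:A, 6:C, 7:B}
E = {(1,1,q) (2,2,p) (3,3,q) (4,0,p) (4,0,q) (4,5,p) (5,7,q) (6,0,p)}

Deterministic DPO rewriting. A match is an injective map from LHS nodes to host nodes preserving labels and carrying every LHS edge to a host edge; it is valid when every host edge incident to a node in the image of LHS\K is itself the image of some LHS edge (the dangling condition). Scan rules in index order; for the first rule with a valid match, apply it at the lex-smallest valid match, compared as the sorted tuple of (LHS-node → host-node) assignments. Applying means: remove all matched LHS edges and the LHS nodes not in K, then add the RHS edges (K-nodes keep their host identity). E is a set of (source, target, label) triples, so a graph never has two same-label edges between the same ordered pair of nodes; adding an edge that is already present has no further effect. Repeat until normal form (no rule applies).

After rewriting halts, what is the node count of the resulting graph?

Answer: 4

Steps:
initial: |V|=8 |E|=8  E = 1-q->1 2-p->2 3-q->3 4-p->0 4-q->0 4-p->5 5-q->7 6-p->0
step 1: apply R0 at {0↦4, 1↦5, 2↦7, 3↦0}  → |V|=7 |E|=6  E = 1-q->1 2-p->2 3-q->3 4-p->0 4-p->5 6-p->0
step 2: apply R1 at {0↦2, 1↦3, 2↦0, 3↦6}  → |V|=4 |E|=4  E = 0-p->0 1-q->1 4-p->0 4-p->5
final graph: no rule applies after step 2
NF nodes: {0:A, 1:A, 4:C, 5:A}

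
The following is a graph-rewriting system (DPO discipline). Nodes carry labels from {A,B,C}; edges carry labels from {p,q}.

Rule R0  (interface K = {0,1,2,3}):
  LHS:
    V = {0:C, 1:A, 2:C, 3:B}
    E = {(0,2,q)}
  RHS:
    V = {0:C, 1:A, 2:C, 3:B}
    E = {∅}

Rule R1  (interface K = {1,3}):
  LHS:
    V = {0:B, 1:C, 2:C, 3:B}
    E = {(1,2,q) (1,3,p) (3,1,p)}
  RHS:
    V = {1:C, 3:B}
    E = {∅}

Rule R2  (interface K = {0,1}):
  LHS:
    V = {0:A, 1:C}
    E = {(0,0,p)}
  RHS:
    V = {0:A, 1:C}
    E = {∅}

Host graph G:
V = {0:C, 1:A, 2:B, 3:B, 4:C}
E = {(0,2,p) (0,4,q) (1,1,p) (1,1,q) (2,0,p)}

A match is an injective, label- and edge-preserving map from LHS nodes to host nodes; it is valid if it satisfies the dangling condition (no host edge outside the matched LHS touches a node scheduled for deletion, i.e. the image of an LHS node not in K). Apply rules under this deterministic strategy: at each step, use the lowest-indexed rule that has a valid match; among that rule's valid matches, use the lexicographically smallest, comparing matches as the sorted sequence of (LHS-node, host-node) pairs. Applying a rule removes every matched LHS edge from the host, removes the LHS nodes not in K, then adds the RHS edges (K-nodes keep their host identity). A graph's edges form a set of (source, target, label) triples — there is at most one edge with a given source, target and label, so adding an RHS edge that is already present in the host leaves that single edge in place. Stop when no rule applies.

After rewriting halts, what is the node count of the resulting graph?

[0] host  ⇒  5 nodes, 5 edges  {0-p->2 0-q->4 1-p->1 1-q->1 2-p->0}
[1] R0 @ {0↦0, 1↦1, 2↦4, 3↦2}  ⇒  5 nodes, 4 edges  {0-p->2 1-p->1 1-q->1 2-p->0}
[2] R2 @ {0↦1, 1↦0}  ⇒  5 nodes, 3 edges  {0-p->2 1-q->1 2-p->0}
final graph: no rule applies after step 2
NF nodes: {0:C, 1:A, 2:B, 3:B, 4:C}

Answer: 5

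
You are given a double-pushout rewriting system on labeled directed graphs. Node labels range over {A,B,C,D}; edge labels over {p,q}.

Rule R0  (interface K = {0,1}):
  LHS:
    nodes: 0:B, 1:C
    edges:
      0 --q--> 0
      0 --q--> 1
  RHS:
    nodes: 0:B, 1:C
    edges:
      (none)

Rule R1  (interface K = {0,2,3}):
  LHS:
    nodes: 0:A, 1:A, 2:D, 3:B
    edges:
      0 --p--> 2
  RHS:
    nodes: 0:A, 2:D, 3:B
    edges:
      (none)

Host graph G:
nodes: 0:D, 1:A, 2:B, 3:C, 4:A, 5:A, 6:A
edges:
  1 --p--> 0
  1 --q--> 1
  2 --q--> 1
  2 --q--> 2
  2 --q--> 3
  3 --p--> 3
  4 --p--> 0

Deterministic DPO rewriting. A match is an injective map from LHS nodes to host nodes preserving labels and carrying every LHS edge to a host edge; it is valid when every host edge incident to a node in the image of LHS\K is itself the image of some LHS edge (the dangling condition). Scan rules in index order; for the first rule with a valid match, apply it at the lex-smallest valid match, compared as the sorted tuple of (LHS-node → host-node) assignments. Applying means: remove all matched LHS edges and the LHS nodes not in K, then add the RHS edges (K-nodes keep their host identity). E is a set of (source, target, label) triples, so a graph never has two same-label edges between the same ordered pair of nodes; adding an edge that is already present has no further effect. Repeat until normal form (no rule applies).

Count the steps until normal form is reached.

Answer: 3

Steps:
initial: |V|=7 |E|=7  E = 1-p->0 1-q->1 2-q->1 2-q->2 2-q->3 3-p->3 4-p->0
step 1: apply R0 at {0↦2, 1↦3}  → |V|=7 |E|=5  E = 1-p->0 1-q->1 2-q->1 3-p->3 4-p->0
step 2: apply R1 at {0↦1, 1↦5, 2↦0, 3↦2}  → |V|=6 |E|=4  E = 1-q->1 2-q->1 3-p->3 4-p->0
step 3: apply R1 at {0↦4, 1↦6, 2↦0, 3↦2}  → |V|=5 |E|=3  E = 1-q->1 2-q->1 3-p->3
normal form: no rule applies after step 3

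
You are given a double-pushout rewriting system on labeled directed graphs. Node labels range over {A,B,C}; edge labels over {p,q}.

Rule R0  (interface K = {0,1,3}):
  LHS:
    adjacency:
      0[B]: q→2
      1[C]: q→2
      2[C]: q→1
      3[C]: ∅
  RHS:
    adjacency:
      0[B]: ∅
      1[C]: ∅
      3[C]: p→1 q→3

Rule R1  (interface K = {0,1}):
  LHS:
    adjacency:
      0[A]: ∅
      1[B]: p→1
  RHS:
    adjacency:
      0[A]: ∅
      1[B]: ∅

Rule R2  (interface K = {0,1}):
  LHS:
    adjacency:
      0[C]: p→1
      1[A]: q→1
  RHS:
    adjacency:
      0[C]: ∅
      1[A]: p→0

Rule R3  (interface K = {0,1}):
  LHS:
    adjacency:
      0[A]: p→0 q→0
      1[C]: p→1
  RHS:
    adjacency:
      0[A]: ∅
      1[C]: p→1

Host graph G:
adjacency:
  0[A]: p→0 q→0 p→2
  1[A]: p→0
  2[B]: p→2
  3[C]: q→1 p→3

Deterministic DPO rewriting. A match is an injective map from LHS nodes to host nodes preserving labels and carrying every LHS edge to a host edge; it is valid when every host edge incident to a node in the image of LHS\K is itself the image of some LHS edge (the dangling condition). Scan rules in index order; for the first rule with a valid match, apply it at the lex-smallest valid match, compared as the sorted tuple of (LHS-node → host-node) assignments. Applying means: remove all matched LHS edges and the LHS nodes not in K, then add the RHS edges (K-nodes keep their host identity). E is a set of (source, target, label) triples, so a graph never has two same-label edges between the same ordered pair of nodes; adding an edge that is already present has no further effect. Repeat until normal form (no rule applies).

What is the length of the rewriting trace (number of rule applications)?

Answer: 2

Steps:
[0] host  ⇒  4 nodes, 7 edges  {0-p->0 0-q->0 0-p->2 1-p->0 2-p->2 3-q->1 3-p->3}
[1] R1 @ {0↦0, 1↦2}  ⇒  4 nodes, 6 edges  {0-p->0 0-q->0 0-p->2 1-p->0 3-q->1 3-p->3}
[2] R3 @ {0↦0, 1↦3}  ⇒  4 nodes, 4 edges  {0-p->2 1-p->0 3-q->1 3-p->3}
halt: no rule applies after step 2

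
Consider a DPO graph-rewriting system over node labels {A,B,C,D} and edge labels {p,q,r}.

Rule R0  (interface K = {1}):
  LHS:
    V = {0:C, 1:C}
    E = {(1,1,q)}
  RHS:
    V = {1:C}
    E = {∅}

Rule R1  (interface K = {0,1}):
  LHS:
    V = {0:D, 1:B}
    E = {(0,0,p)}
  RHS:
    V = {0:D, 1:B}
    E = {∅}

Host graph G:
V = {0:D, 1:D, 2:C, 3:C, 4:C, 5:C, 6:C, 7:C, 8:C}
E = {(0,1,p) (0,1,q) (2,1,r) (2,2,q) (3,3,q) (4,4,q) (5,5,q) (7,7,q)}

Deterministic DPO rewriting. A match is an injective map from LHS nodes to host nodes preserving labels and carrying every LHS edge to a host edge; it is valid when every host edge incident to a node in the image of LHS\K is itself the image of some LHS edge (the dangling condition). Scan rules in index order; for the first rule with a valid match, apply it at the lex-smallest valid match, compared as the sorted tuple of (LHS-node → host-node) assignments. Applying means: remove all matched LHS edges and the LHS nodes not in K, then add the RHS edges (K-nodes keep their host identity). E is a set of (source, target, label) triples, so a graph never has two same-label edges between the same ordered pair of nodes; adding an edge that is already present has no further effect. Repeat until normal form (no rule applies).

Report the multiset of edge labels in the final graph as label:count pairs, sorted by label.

Answer: p:1 q:1 r:1

Steps:
initial: |V|=9 |E|=8  E = 0-p->1 0-q->1 2-r->1 2-q->2 3-q->3 4-q->4 5-q->5 7-q->7
step 1: apply R0 at {0↦6, 1↦2}  → |V|=8 |E|=7  E = 0-p->1 0-q->1 2-r->1 3-q->3 4-q->4 5-q->5 7-q->7
step 2: apply R0 at {0↦8, 1↦3}  → |V|=7 |E|=6  E = 0-p->1 0-q->1 2-r->1 4-q->4 5-q->5 7-q->7
step 3: apply R0 at {0↦3, 1↦4}  → |V|=6 |E|=5  E = 0-p->1 0-q->1 2-r->1 5-q->5 7-q->7
step 4: apply R0 at {0↦4, 1↦5}  → |V|=5 |E|=4  E = 0-p->1 0-q->1 2-r->1 7-q->7
step 5: apply R0 at {0↦5, 1↦7}  → |V|=4 |E|=3  E = 0-p->1 0-q->1 2-r->1
final graph: no rule applies after step 5
NF edges: [(0, 1, 'p'), (0, 1, 'q'), (2, 1, 'r')]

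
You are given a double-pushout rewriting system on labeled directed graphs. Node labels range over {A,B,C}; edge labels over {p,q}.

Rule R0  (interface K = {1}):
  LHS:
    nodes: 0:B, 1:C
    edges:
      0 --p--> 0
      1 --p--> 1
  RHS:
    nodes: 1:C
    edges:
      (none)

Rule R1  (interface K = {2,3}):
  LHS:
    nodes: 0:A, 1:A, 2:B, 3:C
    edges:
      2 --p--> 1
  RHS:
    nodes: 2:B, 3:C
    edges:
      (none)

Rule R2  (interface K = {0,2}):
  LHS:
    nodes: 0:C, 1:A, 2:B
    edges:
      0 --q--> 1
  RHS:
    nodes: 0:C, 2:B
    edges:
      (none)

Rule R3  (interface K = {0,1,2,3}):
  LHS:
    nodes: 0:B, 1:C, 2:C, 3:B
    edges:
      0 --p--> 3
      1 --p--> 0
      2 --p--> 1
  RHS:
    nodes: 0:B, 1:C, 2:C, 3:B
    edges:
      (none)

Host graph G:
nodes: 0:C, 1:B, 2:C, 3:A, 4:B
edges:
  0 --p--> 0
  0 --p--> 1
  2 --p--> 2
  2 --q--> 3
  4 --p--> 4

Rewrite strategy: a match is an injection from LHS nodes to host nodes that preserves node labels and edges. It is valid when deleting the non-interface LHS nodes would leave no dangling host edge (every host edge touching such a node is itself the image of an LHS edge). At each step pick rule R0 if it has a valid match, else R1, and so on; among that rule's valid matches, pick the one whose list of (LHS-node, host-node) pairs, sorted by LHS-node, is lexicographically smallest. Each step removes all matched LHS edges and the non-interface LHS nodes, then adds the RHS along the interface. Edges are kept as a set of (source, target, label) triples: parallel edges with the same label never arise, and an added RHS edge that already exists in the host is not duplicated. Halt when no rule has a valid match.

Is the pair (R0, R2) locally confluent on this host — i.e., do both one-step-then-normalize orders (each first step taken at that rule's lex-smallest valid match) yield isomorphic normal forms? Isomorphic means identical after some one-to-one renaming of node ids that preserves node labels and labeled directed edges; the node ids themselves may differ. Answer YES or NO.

Answer: YES

Steps:
branch R0-first: apply at {0↦4, 1↦0} → |E|=3, then 1 more step(s) → NF |V|=3 |E|=2 V={0:C, 1:B, 2:C} E=0-p->1 2-p->2
branch R2-first: apply at {0↦2, 1↦3, 2↦1} → |E|=4, then 1 more step(s) → NF |V|=3 |E|=2 V={0:C, 1:B, 2:C} E=0-p->1 2-p->2
graphs isomorphic (equal up to label-preserving node renaming)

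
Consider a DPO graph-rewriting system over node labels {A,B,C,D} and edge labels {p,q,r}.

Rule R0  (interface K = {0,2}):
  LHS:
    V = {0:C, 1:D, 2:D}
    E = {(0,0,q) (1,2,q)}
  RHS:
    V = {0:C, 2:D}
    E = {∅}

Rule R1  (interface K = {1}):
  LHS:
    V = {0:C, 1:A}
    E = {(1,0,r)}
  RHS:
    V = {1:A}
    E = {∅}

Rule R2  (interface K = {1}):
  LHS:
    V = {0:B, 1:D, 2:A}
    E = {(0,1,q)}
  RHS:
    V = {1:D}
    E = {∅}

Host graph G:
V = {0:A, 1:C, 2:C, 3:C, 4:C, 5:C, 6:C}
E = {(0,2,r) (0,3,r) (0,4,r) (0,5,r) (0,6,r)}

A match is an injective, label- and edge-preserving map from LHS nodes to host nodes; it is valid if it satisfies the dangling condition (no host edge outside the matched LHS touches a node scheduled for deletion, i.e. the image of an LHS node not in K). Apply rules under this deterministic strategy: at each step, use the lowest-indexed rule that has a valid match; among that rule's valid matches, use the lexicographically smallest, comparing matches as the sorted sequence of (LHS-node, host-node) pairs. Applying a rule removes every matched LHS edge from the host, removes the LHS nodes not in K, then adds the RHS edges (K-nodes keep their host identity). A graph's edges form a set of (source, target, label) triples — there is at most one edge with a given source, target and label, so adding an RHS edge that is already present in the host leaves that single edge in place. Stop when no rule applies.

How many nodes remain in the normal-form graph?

Answer: 2

Rewrite trace:
initial: |V|=7 |E|=5  E = 0-r->2 0-r->3 0-r->4 0-r->5 0-r->6
step 1: apply R1 at {0↦2, 1↦0}  → |V|=6 |E|=4  E = 0-r->3 0-r->4 0-r->5 0-r->6
step 2: apply R1 at {0↦3, 1↦0}  → |V|=5 |E|=3  E = 0-r->4 0-r->5 0-r->6
step 3: apply R1 at {0↦4, 1↦0}  → |V|=4 |E|=2  E = 0-r->5 0-r->6
step 4: apply R1 at {0↦5, 1↦0}  → |V|=3 |E|=1  E = 0-r->6
step 5: apply R1 at {0↦6, 1↦0}  → |V|=2 |E|=0  E = ∅
halt: no rule applies after step 5
NF nodes: {0:A, 1:C}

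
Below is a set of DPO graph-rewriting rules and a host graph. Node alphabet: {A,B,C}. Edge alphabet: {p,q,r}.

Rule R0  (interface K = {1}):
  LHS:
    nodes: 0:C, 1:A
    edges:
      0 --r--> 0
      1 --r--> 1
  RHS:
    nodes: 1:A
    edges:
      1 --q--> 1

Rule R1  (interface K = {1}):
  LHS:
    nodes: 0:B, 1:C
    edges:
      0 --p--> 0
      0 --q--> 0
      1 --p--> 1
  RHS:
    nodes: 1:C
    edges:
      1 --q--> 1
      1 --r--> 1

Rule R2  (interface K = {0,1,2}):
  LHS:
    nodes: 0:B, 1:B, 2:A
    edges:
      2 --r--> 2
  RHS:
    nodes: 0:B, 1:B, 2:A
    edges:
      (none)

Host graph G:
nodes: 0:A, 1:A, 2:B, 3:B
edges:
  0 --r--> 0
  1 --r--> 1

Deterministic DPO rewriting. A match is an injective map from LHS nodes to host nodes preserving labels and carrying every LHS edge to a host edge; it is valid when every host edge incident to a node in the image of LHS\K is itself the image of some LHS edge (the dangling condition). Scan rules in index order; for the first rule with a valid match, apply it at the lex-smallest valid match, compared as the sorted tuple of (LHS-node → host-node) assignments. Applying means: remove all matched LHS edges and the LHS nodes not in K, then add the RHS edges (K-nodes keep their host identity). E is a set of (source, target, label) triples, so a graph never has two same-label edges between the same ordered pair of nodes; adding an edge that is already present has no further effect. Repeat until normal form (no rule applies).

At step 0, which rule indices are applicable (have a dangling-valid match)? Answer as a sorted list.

R0: no valid match — LHS pattern not found
R1: no valid match — LHS pattern not found
R2: 4 valid matches — {0↦2, 1↦3, 2↦0}, {0↦2, 1↦3, 2↦1}, {0↦3, 1↦2, 2↦0} (+1 more)

Answer: [R2]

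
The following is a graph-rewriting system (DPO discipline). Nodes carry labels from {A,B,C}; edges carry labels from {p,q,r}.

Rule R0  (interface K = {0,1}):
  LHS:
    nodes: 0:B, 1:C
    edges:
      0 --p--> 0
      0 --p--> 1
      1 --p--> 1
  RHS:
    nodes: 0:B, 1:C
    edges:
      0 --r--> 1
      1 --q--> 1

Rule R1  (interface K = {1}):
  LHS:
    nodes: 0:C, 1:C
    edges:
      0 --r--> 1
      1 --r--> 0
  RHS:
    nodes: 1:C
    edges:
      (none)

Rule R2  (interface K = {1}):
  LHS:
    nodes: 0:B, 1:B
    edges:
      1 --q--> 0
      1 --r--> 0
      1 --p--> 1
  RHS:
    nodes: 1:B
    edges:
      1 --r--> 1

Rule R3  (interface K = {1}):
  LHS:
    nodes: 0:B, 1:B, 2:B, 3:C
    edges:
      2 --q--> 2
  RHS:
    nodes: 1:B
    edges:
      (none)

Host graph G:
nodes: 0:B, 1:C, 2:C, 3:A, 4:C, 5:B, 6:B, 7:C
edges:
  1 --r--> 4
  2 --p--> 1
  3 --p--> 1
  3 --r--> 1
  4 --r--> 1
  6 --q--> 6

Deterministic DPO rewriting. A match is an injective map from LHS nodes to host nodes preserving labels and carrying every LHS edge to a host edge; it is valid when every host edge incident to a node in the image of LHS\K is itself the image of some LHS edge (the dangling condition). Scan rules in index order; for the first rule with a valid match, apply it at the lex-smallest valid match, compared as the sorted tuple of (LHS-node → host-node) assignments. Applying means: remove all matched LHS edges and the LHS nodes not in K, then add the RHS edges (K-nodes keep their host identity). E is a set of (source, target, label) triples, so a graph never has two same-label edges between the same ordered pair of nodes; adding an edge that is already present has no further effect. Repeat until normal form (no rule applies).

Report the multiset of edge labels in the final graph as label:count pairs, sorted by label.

Answer: p:2 r:1

Rewrite trace:
start.  V:8 E:6  edges: 1-r->4 2-p->1 3-p->1 3-r->1 4-r->1 6-q->6
1. fire R1 via {0↦4, 1↦1}  →  V:7 E:4  edges: 2-p->1 3-p->1 3-r->1 6-q->6
2. fire R3 via {0↦0, 1↦5, 2↦6, 3↦7}  →  V:4 E:3  edges: 2-p->1 3-p->1 3-r->1
final graph: no rule applies after step 2
NF edges: [(2, 1, 'p'), (3, 1, 'p'), (3, 1, 'r')]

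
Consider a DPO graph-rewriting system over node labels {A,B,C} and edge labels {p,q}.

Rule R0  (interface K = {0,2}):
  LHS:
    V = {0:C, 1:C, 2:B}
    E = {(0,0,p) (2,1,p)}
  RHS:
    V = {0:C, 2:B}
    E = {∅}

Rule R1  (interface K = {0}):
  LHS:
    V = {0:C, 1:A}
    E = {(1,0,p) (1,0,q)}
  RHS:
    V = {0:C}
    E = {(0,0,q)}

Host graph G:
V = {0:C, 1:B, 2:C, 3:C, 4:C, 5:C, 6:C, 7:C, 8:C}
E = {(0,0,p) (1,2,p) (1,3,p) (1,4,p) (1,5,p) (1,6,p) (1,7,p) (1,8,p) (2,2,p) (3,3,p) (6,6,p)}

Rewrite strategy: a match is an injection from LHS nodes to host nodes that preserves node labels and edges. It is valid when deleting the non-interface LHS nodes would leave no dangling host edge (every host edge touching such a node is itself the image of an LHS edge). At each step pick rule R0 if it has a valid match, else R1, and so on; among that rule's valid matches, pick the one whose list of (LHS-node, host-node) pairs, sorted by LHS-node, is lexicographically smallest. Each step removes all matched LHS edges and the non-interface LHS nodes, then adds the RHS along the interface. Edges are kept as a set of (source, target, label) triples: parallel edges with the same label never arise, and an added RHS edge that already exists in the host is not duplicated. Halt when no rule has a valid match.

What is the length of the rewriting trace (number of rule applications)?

Answer: 4

Rewrite trace:
initial: |V|=9 |E|=11  E = 0-p->0 1-p->2 1-p->3 1-p->4 1-p->5 1-p->6 1-p->7 1-p->8 2-p->2 3-p->3 6-p->6
step 1: apply R0 at {0↦0, 1↦4, 2↦1}  → |V|=8 |E|=9  E = 1-p->2 1-p->3 1-p->5 1-p->6 1-p->7 1-p->8 2-p->2 3-p->3 6-p->6
step 2: apply R0 at {0↦2, 1↦5, 2↦1}  → |V|=7 |E|=7  E = 1-p->2 1-p->3 1-p->6 1-p->7 1-p->8 3-p->3 6-p->6
step 3: apply R0 at {0↦3, 1↦2, 2↦1}  → |V|=6 |E|=5  E = 1-p->3 1-p->6 1-p->7 1-p->8 6-p->6
step 4: apply R0 at {0↦6, 1↦3, 2↦1}  → |V|=5 |E|=3  E = 1-p->6 1-p->7 1-p->8
halt: no rule applies after step 4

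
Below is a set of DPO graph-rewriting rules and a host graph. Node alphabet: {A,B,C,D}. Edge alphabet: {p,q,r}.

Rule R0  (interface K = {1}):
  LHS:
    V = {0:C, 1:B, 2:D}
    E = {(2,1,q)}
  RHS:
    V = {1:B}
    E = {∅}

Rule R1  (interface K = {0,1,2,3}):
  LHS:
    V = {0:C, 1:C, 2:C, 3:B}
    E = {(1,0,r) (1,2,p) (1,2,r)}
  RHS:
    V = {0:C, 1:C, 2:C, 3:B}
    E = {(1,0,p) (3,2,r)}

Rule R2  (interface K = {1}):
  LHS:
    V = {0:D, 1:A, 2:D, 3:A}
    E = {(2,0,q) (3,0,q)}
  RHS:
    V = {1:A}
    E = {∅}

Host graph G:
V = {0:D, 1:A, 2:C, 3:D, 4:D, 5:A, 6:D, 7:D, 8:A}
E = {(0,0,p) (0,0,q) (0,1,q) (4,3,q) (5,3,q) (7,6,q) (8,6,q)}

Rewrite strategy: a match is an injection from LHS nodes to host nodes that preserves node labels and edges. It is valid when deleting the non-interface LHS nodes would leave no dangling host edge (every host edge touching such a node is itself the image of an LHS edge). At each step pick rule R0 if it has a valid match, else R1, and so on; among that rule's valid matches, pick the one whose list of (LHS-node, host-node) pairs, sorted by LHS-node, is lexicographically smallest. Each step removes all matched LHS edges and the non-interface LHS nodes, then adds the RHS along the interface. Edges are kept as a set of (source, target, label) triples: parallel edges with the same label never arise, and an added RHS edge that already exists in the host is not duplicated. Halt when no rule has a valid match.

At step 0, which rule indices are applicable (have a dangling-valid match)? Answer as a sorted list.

R0: no valid match — LHS pattern not found
R1: no valid match — LHS pattern not found
R2: 4 valid matches — {0↦3, 1↦1, 2↦4, 3↦5}, {0↦3, 1↦8, 2↦4, 3↦5}, {0↦6, 1↦1, 2↦7, 3↦8} (+1 more)

Answer: [R2]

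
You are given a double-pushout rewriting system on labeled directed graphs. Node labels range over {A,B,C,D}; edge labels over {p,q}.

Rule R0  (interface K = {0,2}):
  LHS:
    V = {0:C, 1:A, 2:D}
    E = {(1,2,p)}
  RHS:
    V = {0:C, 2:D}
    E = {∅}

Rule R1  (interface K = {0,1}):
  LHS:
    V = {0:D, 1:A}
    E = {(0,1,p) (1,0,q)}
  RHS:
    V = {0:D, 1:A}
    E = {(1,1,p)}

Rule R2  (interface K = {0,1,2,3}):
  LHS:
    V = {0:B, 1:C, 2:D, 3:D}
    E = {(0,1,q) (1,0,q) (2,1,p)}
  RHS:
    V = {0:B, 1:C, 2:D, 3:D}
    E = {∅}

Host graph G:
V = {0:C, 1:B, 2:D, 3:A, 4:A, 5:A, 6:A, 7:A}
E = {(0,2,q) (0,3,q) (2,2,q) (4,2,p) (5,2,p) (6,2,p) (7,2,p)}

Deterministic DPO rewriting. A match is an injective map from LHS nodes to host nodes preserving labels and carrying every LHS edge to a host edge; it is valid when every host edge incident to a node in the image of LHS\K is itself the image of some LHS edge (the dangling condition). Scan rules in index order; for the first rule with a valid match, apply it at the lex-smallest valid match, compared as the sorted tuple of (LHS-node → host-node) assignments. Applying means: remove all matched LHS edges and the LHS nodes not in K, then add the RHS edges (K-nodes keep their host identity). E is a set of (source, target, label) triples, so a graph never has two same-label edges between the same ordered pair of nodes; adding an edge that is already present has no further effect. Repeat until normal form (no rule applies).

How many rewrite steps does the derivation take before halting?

Answer: 4

Derivation:
start.  V:8 E:7  edges: 0-q->2 0-q->3 2-q->2 4-p->2 5-p->2 6-p->2 7-p->2
1. fire R0 via {0↦0, 1↦4, 2↦2}  →  V:7 E:6  edges: 0-q->2 0-q->3 2-q->2 5-p->2 6-p->2 7-p->2
2. fire R0 via {0↦0, 1↦5, 2↦2}  →  V:6 E:5  edges: 0-q->2 0-q->3 2-q->2 6-p->2 7-p->2
3. fire R0 via {0↦0, 1↦6, 2↦2}  →  V:5 E:4  edges: 0-q->2 0-q->3 2-q->2 7-p->2
4. fire R0 via {0↦0, 1↦7, 2↦2}  →  V:4 E:3  edges: 0-q->2 0-q->3 2-q->2
normal form: no rule applies after step 4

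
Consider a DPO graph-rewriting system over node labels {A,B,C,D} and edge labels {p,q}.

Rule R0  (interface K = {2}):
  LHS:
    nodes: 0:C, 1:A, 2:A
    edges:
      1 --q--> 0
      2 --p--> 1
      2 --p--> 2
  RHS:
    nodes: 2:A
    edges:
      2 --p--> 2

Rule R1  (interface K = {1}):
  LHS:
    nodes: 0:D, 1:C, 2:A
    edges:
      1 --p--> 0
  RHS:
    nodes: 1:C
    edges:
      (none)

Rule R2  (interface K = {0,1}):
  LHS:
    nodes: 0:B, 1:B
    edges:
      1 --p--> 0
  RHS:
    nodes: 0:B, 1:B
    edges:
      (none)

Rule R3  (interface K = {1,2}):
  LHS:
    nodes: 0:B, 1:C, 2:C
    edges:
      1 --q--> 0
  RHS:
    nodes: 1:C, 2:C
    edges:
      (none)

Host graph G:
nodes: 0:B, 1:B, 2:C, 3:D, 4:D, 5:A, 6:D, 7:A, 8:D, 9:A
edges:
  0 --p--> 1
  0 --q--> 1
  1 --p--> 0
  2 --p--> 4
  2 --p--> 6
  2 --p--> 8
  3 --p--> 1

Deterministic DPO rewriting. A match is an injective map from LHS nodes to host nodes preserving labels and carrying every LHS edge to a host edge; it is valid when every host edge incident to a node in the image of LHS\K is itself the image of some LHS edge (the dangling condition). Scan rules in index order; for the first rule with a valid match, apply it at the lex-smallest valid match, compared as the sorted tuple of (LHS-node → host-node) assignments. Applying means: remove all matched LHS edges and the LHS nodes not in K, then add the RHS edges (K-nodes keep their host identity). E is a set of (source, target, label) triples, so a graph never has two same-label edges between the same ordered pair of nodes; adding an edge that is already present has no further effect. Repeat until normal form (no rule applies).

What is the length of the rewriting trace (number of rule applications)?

initial: |V|=10 |E|=7  E = 0-p->1 0-q->1 1-p->0 2-p->4 2-p->6 2-p->8 3-p->1
step 1: apply R1 at {0↦4, 1↦2, 2↦5}  → |V|=8 |E|=6  E = 0-p->1 0-q->1 1-p->0 2-p->6 2-p->8 3-p->1
step 2: apply R1 at {0↦6, 1↦2, 2↦7}  → |V|=6 |E|=5  E = 0-p->1 0-q->1 1-p->0 2-p->8 3-p->1
step 3: apply R1 at {0↦8, 1↦2, 2↦9}  → |V|=4 |E|=4  E = 0-p->1 0-q->1 1-p->0 3-p->1
step 4: apply R2 at {0↦0, 1↦1}  → |V|=4 |E|=3  E = 0-p->1 0-q->1 3-p->1
step 5: apply R2 at {0↦1, 1↦0}  → |V|=4 |E|=2  E = 0-q->1 3-p->1
halt: no rule applies after step 5

Answer: 5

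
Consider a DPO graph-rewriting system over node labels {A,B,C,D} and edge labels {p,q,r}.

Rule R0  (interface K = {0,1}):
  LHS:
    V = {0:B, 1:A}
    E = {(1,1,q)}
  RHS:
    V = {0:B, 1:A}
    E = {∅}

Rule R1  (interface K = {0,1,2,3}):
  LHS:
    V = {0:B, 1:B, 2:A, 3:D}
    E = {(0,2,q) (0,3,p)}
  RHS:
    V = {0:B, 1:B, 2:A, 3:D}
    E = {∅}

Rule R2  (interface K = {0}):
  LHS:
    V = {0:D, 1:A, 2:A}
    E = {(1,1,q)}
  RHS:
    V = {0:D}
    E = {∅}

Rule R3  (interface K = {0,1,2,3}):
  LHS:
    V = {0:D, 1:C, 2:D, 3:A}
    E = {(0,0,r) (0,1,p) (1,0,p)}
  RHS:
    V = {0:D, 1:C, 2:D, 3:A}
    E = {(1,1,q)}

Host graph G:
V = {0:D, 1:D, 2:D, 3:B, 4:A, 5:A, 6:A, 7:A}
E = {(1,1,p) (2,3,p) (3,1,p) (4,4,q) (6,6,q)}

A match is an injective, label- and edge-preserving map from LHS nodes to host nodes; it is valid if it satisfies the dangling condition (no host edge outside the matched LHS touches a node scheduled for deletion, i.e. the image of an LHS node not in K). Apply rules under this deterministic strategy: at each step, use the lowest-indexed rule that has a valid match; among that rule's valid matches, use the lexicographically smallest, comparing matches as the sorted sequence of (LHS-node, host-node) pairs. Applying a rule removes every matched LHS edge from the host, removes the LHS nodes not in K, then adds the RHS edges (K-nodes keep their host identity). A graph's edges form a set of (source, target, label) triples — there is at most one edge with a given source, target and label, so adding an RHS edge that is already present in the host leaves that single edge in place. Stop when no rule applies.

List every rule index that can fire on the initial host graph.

R0: 2 valid matches — {0↦3, 1↦4}, {0↦3, 1↦6}
R1: no valid match — LHS pattern not found
R2: 12 valid matches — {0↦0, 1↦4, 2↦5}, {0↦0, 1↦4, 2↦7}, {0↦0, 1↦6, 2↦5} (+9 more)
R3: no valid match — LHS pattern not found

Answer: [R0,R2]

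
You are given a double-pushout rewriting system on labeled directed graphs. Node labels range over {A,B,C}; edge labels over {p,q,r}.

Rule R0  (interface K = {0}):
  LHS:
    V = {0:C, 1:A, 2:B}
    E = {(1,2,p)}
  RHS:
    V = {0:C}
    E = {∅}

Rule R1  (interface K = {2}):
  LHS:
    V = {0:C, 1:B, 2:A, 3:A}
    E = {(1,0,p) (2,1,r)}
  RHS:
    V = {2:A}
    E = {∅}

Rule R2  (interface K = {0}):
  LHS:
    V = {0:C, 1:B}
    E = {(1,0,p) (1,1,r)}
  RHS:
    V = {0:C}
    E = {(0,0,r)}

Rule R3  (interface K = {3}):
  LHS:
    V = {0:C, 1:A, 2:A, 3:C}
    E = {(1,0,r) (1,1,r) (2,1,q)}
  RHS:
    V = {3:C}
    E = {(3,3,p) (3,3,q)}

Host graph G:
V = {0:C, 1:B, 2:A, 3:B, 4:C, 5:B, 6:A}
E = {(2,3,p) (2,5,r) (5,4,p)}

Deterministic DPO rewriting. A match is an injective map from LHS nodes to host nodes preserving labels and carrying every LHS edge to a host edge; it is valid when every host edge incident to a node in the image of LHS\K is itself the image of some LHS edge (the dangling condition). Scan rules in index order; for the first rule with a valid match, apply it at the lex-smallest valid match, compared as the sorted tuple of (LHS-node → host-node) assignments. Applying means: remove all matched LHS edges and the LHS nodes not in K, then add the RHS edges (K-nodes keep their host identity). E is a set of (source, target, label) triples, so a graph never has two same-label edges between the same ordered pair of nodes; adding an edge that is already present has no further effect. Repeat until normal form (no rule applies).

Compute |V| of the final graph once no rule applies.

[0] host  ⇒  7 nodes, 3 edges  {2-p->3 2-r->5 5-p->4}
[1] R1 @ {0↦4, 1↦5, 2↦2, 3↦6}  ⇒  4 nodes, 1 edges  {2-p->3}
[2] R0 @ {0↦0, 1↦2, 2↦3}  ⇒  2 nodes, 0 edges  {∅}
final graph: no rule applies after step 2
NF nodes: {0:C, 1:B}

Answer: 2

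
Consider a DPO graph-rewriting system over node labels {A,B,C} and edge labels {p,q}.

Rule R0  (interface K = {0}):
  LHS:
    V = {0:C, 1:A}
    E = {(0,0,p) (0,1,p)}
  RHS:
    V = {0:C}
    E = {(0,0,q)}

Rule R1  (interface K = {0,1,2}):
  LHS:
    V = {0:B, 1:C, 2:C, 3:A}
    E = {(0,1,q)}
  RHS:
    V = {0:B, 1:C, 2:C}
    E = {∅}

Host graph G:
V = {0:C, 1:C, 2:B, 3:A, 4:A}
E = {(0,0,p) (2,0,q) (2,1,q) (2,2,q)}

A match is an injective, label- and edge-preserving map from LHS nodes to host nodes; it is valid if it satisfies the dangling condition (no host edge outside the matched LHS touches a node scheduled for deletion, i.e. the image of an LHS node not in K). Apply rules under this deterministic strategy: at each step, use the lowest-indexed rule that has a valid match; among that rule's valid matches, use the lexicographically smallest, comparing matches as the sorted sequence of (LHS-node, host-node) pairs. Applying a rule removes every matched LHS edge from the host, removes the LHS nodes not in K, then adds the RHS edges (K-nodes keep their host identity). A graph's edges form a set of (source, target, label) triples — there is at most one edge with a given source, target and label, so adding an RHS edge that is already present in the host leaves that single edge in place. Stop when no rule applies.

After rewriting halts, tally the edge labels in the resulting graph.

initial: |V|=5 |E|=4  E = 0-p->0 2-q->0 2-q->1 2-q->2
step 1: apply R1 at {0↦2, 1↦0, 2↦1, 3↦3}  → |V|=4 |E|=3  E = 0-p->0 2-q->1 2-q->2
step 2: apply R1 at {0↦2, 1↦1, 2↦0, 3↦4}  → |V|=3 |E|=2  E = 0-p->0 2-q->2
final graph: no rule applies after step 2
NF edges: [(0, 0, 'p'), (2, 2, 'q')]

Answer: p:1 q:1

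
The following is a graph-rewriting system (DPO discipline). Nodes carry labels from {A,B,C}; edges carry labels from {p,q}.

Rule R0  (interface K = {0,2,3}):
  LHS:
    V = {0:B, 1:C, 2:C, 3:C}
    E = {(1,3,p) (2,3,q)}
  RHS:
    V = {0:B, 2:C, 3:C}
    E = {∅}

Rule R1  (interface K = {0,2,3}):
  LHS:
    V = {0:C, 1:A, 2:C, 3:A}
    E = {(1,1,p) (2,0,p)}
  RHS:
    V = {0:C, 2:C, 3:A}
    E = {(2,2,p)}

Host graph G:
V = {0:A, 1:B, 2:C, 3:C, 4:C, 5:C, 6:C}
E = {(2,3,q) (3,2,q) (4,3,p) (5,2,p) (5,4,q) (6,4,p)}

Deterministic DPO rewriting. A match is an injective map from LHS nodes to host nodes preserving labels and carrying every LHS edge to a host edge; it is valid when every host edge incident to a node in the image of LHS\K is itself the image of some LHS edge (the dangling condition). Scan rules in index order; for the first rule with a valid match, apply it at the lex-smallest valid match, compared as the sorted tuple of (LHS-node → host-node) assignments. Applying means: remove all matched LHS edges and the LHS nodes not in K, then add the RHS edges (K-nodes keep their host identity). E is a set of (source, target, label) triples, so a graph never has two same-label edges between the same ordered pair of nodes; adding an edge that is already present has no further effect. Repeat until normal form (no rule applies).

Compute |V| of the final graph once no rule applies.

[0] host  ⇒  7 nodes, 6 edges  {2-q->3 3-q->2 4-p->3 5-p->2 5-q->4 6-p->4}
[1] R0 @ {0↦1, 1↦6, 2↦5, 3↦4}  ⇒  6 nodes, 4 edges  {2-q->3 3-q->2 4-p->3 5-p->2}
[2] R0 @ {0↦1, 1↦4, 2↦2, 3↦3}  ⇒  5 nodes, 2 edges  {3-q->2 5-p->2}
[3] R0 @ {0↦1, 1↦5, 2↦3, 3↦2}  ⇒  4 nodes, 0 edges  {∅}
normal form: no rule applies after step 3
NF nodes: {0:A, 1:B, 2:C, 3:C}

Answer: 4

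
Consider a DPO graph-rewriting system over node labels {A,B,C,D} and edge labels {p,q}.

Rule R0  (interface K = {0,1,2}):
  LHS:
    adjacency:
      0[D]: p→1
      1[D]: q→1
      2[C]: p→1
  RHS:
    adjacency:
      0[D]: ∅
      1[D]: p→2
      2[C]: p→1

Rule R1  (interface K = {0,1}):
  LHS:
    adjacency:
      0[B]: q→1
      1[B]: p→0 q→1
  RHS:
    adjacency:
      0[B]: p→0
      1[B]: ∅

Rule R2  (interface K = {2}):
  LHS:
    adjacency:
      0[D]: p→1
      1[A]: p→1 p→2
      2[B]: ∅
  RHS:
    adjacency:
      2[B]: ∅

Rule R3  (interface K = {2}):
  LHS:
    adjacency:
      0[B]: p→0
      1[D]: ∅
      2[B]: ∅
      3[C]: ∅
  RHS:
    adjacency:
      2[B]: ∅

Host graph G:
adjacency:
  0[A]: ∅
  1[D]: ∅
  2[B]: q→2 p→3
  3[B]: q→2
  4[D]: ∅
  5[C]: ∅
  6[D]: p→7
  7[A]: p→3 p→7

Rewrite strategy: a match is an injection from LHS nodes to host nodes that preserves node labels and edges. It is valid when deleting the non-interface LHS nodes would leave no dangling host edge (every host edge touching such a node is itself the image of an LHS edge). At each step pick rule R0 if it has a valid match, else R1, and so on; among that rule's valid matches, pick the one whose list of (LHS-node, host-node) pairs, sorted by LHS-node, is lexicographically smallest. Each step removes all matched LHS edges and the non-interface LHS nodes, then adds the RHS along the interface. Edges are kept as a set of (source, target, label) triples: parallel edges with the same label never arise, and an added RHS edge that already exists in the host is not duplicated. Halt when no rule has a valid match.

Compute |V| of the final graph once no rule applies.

start.  V:8 E:6  edges: 2-q->2 2-p->3 3-q->2 6-p->7 7-p->3 7-p->7
1. fire R1 via {0↦3, 1↦2}  →  V:8 E:4  edges: 3-p->3 6-p->7 7-p->3 7-p->7
2. fire R2 via {0↦6, 1↦7, 2↦3}  →  V:6 E:1  edges: 3-p->3
3. fire R3 via {0↦3, 1↦1, 2↦2, 3↦5}  →  V:3 E:0  edges: ∅
final graph: no rule applies after step 3
NF nodes: {0:A, 2:B, 4:D}

Answer: 3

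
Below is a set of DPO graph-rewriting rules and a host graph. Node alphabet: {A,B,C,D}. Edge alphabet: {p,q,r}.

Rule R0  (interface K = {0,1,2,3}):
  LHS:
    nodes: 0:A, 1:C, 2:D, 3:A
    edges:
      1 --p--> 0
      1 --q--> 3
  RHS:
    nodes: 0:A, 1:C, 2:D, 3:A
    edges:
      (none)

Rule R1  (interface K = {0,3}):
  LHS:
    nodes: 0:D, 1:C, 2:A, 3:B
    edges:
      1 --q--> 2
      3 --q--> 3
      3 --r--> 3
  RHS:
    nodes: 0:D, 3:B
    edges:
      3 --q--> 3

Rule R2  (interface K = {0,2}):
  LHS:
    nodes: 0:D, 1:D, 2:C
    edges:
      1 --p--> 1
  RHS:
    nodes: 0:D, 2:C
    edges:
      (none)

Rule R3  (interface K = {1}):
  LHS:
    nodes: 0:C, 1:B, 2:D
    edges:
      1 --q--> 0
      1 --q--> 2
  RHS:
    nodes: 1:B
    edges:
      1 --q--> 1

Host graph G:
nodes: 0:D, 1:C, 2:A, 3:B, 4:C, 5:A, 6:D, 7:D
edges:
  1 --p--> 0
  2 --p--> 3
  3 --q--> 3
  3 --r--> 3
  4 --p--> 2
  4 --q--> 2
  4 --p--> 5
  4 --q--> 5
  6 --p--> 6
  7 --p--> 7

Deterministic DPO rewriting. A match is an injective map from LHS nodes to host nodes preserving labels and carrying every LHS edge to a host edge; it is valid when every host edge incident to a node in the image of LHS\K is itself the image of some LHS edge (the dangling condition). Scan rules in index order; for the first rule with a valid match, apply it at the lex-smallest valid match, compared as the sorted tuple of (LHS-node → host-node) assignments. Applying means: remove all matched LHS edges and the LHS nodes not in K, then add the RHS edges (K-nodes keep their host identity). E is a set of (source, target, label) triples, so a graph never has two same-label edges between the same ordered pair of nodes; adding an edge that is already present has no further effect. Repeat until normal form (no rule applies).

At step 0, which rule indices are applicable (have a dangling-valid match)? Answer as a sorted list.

R0: 6 valid matches — {0↦2, 1↦4, 2↦0, 3↦5}, {0↦2, 1↦4, 2↦6, 3↦5}, {0↦2, 1↦4, 2↦7, 3↦5} (+3 more)
R1: no valid match — 6 raw matches, all fail dangling condition
R2: 8 valid matches — {0↦0, 1↦6, 2↦1}, {0↦0, 1↦6, 2↦4}, {0↦0, 1↦7, 2↦1} (+5 more)
R3: no valid match — LHS pattern not found

Answer: [R0,R2]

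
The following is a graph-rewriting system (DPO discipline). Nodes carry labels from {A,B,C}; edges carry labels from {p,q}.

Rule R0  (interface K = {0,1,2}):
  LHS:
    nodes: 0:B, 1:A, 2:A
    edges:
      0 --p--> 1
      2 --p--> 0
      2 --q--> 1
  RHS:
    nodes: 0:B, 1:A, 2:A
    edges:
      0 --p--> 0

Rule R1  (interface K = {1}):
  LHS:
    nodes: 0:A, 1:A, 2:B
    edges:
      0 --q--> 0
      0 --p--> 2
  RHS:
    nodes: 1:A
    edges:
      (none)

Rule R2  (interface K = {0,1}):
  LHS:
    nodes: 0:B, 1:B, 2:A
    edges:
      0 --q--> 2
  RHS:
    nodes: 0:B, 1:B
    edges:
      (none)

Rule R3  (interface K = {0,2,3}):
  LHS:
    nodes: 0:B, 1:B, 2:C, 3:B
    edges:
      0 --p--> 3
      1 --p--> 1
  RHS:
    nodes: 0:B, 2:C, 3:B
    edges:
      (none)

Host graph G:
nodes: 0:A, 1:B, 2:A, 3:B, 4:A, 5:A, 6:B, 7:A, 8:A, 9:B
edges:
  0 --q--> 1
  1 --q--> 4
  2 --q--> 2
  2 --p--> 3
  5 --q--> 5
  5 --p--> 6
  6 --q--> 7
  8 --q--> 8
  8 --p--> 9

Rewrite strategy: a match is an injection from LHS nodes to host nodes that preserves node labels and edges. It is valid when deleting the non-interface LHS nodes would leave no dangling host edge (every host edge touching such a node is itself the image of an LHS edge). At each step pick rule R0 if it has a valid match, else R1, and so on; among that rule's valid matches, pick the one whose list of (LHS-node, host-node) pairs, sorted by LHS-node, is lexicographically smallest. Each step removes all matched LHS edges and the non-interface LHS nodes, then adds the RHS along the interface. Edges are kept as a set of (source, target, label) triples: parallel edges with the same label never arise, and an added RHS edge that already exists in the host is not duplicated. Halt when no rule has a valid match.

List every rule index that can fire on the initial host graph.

R0: no valid match — LHS pattern not found
R1: 10 valid matches — {0↦2, 1↦0, 2↦3}, {0↦2, 1↦4, 2↦3}, {0↦2, 1↦5, 2↦3} (+7 more)
R2: 6 valid matches — {0↦1, 1↦3, 2↦4}, {0↦1, 1↦6, 2↦4}, {0↦1, 1↦9, 2↦4} (+3 more)
R3: no valid match — LHS pattern not found

Answer: [R1,R2]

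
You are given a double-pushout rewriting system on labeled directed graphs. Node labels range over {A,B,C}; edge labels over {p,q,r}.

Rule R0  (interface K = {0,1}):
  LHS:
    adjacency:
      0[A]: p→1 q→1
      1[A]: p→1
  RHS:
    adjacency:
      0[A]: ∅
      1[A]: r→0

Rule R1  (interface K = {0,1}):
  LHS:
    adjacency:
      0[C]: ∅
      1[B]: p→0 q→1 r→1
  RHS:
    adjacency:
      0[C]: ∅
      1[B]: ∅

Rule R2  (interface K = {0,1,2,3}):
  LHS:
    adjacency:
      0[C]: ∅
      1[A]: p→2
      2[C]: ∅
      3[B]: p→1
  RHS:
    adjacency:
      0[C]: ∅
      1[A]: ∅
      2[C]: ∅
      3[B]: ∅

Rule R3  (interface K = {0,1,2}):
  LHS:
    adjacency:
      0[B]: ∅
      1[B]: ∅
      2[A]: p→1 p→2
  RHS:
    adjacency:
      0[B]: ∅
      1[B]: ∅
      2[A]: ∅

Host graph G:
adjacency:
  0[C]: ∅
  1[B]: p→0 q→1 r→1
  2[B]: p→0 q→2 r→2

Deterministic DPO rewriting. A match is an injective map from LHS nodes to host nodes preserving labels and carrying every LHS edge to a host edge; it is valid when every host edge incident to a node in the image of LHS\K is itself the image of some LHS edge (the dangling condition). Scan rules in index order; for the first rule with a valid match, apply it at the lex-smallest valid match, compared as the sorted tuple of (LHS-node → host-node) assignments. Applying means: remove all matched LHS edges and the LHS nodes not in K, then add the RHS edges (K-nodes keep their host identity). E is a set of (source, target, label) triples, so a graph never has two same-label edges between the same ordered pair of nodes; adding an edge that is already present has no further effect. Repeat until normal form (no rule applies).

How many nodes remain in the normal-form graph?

[0] host  ⇒  3 nodes, 6 edges  {1-p->0 1-q->1 1-r->1 2-p->0 2-q->2 2-r->2}
[1] R1 @ {0↦0, 1↦1}  ⇒  3 nodes, 3 edges  {2-p->0 2-q->2 2-r->2}
[2] R1 @ {0↦0, 1↦2}  ⇒  3 nodes, 0 edges  {∅}
normal form: no rule applies after step 2
NF nodes: {0:C, 1:B, 2:B}

Answer: 3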